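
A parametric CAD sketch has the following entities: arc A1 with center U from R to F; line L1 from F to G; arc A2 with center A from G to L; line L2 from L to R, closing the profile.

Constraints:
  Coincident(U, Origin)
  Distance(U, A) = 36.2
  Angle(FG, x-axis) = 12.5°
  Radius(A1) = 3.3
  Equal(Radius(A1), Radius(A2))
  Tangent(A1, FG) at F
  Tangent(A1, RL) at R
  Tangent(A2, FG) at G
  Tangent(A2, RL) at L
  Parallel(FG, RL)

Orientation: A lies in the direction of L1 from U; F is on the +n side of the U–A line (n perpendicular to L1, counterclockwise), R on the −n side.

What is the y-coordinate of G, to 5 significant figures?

11.057

The slot axis is L1's direction at 12.5°, so u = (cos 12.5°, sin 12.5°) = (0.97630, 0.21644) and n = (−sin 12.5°, cos 12.5°) = (-0.21644, 0.97630). U is at the origin and A lies 36.2 along u from U, so A = 36.2·u = (35.342, 7.8351). Tangency of A1 to both parallel lines with radius 3.3 puts F and R at U ± 3.3·n: F = (-0.71425, 3.2218), R = (0.71425, -3.2218). Equal radii place G and L the same way about A: G = A + 3.3·n = (34.628, 11.057), L = A − 3.3·n = (36.056, 4.6133). So G.y = 11.057.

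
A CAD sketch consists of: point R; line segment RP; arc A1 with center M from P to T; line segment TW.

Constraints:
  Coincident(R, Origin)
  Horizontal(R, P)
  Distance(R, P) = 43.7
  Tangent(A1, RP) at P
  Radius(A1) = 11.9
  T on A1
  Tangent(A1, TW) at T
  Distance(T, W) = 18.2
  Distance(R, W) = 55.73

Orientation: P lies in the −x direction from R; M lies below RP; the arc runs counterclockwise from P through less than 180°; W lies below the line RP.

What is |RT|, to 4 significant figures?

56.82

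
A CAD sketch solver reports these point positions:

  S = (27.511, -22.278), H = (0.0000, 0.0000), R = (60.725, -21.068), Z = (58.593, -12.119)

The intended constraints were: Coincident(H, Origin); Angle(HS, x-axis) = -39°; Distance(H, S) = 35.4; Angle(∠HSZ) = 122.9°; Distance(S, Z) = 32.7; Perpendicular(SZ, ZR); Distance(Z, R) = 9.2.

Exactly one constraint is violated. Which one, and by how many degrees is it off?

Perpendicular(SZ, ZR) — off by 4.70°.

H = (0.00, 0.00) ✓; HS at -39.00° ✓; |HS| = 35.40 ✓; ∠HSZ = 122.9° ✓; |SZ| = 32.70 ✓; ∠(SZ, ZR) = 94.70° ✗; |ZR| = 9.199 ✓.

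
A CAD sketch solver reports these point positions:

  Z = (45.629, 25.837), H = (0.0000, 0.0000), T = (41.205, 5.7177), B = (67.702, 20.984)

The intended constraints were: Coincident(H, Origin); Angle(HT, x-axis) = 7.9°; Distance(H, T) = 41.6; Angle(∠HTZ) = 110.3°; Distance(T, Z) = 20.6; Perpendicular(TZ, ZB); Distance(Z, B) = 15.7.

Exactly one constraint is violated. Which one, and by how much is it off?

Distance(Z, B) = 15.7 — off by 6.90.

H = (0.00, 0.00) ✓; HT at 7.900° ✓; |HT| = 41.60 ✓; ∠HTZ = 110.3° ✓; |TZ| = 20.60 ✓; ∠(TZ, ZB) = 90.00° ✓; |ZB| = 22.60 ✗.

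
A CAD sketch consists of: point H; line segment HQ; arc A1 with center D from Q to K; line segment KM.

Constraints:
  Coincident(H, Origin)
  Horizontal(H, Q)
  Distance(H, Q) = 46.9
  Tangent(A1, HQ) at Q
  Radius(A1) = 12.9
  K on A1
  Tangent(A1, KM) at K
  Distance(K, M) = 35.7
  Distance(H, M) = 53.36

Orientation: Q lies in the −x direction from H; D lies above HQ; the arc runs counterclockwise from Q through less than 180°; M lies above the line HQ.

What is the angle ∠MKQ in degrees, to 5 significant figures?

140.29°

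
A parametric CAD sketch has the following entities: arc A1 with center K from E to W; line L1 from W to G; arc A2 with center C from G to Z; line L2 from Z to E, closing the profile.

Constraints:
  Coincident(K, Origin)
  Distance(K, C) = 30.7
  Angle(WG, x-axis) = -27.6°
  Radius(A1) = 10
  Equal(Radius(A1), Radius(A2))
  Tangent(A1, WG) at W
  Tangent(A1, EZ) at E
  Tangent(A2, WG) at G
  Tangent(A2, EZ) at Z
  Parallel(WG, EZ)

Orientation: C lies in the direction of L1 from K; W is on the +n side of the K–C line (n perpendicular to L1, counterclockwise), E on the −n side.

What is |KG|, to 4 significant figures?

32.29

The slot axis is L1's direction at -27.6°, so u = (cos -27.6°, sin -27.6°) = (0.8862, -0.4633) and n = (−sin -27.6°, cos -27.6°) = (0.4633, 0.8862). K is at the origin and C lies 30.7 along u from K, so C = 30.7·u = (27.21, -14.22). Tangency of A1 to both parallel lines with radius 10.0 puts W and E at K ± 10.0·n: W = (4.633, 8.862), E = (-4.633, -8.862). Equal radii place G and Z the same way about C: G = C + 10.0·n = (31.84, -5.361), Z = C − 10.0·n = (22.57, -23.09). Then |KG| = |G − K| = 32.29.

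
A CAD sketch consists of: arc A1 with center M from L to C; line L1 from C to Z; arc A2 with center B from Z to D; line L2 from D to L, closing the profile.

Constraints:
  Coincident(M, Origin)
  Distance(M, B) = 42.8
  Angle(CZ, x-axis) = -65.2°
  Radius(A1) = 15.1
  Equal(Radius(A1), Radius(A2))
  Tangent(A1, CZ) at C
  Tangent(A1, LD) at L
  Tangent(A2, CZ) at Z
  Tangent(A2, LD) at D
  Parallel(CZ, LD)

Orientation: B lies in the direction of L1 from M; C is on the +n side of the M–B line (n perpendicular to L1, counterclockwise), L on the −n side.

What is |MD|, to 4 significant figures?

45.39

The slot axis is L1's direction at -65.2°, so u = (cos -65.2°, sin -65.2°) = (0.4195, -0.9078) and n = (−sin -65.2°, cos -65.2°) = (0.9078, 0.4195). M is at the origin and B lies 42.8 along u from M, so B = 42.8·u = (17.95, -38.85). Tangency of A1 to both parallel lines with radius 15.1 puts C and L at M ± 15.1·n: C = (13.71, 6.334), L = (-13.71, -6.334). Equal radii place Z and D the same way about B: Z = B + 15.1·n = (31.66, -32.52), D = B − 15.1·n = (4.245, -45.19). Then |MD| = |D − M| = 45.39.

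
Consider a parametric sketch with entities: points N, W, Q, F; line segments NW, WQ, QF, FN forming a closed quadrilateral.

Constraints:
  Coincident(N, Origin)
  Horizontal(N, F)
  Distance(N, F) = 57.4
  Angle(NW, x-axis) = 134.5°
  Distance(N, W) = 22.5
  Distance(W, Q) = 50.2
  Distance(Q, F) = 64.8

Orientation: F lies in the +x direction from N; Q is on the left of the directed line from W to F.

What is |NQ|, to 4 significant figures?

55.58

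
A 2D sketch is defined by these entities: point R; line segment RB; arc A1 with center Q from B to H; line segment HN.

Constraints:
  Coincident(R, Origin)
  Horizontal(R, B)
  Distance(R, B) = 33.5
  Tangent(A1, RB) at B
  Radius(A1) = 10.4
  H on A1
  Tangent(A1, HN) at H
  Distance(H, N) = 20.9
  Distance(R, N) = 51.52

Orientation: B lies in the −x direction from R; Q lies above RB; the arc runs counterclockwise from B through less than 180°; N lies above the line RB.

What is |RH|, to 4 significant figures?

31.01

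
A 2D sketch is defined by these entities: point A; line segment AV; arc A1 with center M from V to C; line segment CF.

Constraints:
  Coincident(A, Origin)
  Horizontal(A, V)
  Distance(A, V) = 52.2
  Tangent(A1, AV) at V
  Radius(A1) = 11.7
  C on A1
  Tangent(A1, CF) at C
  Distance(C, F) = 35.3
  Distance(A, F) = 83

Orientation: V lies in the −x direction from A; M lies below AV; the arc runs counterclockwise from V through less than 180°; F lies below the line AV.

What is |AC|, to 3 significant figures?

64.4

Checks: A = (0.00, 0.00) ✓; |MC| = 11.70 ✓; ∠(MC, CF) = 90.00° ✓; |CF| = 35.30 ✓; |AF| = 83.00 ✓.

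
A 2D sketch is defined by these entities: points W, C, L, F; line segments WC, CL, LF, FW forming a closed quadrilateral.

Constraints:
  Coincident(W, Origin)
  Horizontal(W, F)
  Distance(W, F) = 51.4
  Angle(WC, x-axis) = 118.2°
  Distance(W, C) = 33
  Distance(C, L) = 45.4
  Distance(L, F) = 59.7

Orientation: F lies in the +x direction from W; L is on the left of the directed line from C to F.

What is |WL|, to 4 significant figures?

57.53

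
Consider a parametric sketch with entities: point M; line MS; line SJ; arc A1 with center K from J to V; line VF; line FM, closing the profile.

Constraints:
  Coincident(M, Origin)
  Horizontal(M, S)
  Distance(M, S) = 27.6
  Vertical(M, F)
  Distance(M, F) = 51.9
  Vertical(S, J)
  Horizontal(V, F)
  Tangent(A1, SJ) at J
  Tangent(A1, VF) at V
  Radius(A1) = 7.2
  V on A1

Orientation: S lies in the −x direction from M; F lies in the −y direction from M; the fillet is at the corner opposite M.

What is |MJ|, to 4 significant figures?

52.53

M is at the origin; MS is horizontal with |MS| = 27.6 and S on the −x side, so S = (-27.60, 0.000). M and F share the same x with |MF| = 51.9 and F on the −y side, so F = (0.000, -51.90). The virtual corner opposite M is at (-27.60, -51.90). Since A1 is tangent to SJ there, KJ ⟂ SJ and since A1 is tangent to VF there, KV ⟂ VF, with radius 7.2, so the center K sits 7.2 in from both sides at K = (-20.40, -44.70). That places the tangent points at J = (-27.60, -44.70) on SJ and V = (-20.40, -51.90) on VF. Then |MJ| = |J − M| = 52.53.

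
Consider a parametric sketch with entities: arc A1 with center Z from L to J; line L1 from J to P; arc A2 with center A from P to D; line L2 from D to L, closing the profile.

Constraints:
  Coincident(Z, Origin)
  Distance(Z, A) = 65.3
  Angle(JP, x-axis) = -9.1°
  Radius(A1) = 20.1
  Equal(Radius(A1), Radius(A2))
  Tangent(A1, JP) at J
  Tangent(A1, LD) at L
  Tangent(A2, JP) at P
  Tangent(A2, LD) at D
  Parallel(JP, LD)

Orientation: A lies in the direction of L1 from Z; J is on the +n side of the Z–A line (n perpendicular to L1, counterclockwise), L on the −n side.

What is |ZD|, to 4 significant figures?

68.32

Tangency of A1 to both parallel lines with radius 20.1 puts J and L at Z ± 20.1·n: J = (3.179, 19.85), L = (-3.179, -19.85). Equal radii place P and D the same way about A: P = A + 20.1·n = (67.66, 9.519), D = A − 20.1·n = (61.30, -30.17). Then |ZD| = |D − Z| = 68.32.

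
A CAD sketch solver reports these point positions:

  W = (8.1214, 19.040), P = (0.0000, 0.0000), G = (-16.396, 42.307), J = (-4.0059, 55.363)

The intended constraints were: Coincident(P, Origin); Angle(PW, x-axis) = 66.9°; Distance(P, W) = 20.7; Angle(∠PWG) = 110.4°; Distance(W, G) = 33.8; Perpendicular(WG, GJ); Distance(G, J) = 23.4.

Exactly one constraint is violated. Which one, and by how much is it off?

Distance(G, J) = 23.4 — off by 5.40.

P = (0.00, 0.00) ✓; PW at 66.90° ✓; |PW| = 20.70 ✓; ∠PWG = 110.4° ✓; |WG| = 33.80 ✓; ∠(WG, GJ) = 90.00° ✓; |GJ| = 18.00 ✗.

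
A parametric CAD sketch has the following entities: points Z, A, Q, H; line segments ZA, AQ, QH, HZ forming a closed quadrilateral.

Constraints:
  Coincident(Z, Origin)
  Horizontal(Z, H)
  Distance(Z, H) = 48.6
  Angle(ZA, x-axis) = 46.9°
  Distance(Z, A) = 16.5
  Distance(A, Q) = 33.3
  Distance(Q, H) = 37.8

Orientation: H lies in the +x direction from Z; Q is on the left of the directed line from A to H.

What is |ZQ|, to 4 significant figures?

49.79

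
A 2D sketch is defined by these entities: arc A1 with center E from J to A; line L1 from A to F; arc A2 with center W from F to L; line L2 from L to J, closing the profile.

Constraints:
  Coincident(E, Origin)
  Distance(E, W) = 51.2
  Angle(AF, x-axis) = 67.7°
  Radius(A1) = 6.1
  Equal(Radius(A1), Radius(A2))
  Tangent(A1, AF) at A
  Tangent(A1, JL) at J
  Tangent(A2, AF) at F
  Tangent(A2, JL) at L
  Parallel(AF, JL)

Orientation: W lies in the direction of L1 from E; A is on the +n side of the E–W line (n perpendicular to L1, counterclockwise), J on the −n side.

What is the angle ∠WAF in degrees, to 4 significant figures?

6.794°

Tangency of A1 to both parallel lines with radius 6.1 puts A and J at E ± 6.1·n: A = (-5.644, 2.315), J = (5.644, -2.315). Equal radii place F and L the same way about W: F = W + 6.1·n = (13.78, 49.69), L = W − 6.1·n = (25.07, 45.06). Then cos ∠WAF = AW·AF / (|AW||AF|), giving 6.794°.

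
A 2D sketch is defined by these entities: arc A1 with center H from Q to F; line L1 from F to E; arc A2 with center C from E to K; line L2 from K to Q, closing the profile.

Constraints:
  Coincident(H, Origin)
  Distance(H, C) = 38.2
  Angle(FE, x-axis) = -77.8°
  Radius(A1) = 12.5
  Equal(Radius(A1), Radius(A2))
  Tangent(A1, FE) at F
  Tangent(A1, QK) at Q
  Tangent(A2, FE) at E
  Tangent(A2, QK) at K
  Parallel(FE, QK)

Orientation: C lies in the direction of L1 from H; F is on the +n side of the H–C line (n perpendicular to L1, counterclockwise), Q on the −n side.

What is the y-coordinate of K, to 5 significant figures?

-39.979

The slot axis is L1's direction at -77.8°, so u = (cos -77.8°, sin -77.8°) = (0.21132, -0.97742) and n = (−sin -77.8°, cos -77.8°) = (0.97742, 0.21132). H is at the origin and C lies 38.2 along u from H, so C = 38.2·u = (8.0726, -37.337). Tangency of A1 to both parallel lines with radius 12.5 puts F and Q at H ± 12.5·n: F = (12.218, 2.6416), Q = (-12.218, -2.6416). Equal radii place E and K the same way about C: E = C + 12.5·n = (20.290, -34.696), K = C − 12.5·n = (-4.1451, -39.979). So K.y = -39.979.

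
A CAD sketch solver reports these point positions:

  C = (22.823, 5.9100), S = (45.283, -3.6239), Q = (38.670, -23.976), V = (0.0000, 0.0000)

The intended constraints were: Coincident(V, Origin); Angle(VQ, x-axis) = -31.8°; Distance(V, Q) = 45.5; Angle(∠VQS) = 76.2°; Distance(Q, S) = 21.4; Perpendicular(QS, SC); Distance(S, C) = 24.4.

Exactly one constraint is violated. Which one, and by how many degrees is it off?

Perpendicular(QS, SC) — off by 5.00°.

V = (0.00, 0.00) ✓; VQ at -31.80° ✓; |VQ| = 45.50 ✓; ∠VQS = 76.20° ✓; |QS| = 21.40 ✓; ∠(QS, SC) = 85.00° ✗; |SC| = 24.40 ✓.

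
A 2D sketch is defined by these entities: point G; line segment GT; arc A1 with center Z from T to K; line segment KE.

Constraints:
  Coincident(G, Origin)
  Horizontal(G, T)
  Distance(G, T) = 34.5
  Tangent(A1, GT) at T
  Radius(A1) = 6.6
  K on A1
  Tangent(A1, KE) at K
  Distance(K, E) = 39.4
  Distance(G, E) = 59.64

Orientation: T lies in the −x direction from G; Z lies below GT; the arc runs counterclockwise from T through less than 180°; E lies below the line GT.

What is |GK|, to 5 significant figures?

41.700

G is at the origin; GT is horizontal with |GT| = 34.5 and T on the −x side, so T = (-34.500, 0.0000). A1 meets GT tangentially, so ZT is at right angles to GT, so Z = T + (0, -6.6) = (-34.500, -6.6000). Since ZK ⟂ KE (tangency), |ZE| = √(6.6² + 39.4²) = 39.949 regardless of where K sits on A1. So E lies on both circle(G, 59.64) and circle(Z, 39.949); the below-GT intersection is E = (-37.417, -46.442). K is the foot of the tangent from E: K = (-41.072, -7.2122).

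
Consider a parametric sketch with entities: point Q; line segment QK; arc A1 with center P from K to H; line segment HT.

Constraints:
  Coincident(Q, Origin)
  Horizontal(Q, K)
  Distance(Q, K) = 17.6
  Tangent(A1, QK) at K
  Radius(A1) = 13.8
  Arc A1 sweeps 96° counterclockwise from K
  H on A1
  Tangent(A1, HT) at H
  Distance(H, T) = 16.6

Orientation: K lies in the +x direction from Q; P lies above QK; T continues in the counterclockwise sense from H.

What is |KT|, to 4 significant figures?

33.94

Q is at the origin; QK is horizontal with |QK| = 17.6 and K on the +x side, so K = (17.60, 0.000). The tangent condition forces PK to be normal to QK, so P = K + (0, 13.8) = (17.60, 13.80). On A1, K sits at bearing -90° from P; a 96° counterclockwise sweep puts H at bearing 6°, so H = P + 13.8·(cos 6°, sin 6°) = (31.32, 15.24). A1 meets HT tangentially, so PH is at right angles to HT, so HT runs along (−sin 6°, cos 6°); with |HT| = 16.6, T = (29.59, 31.75). Then |KT| = |T − K| = 33.94.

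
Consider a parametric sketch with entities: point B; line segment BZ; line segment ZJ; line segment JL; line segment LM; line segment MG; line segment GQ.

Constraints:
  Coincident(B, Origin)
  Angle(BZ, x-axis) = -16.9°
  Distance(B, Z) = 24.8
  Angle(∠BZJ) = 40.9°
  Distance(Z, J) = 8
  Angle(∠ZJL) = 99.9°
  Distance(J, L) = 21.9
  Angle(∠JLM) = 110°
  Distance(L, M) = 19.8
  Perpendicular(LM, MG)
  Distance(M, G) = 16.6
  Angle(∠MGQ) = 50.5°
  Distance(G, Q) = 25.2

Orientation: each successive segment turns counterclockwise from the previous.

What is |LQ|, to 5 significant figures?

0.67225

B is at the origin; BZ runs at -16.9° with length 24.8, so Z = (23.729, -7.2094). ∠BZJ = 40.9° gives ZJ at 122.20° from the x-axis; with |ZJ| = 8.0, J = (19.466, -0.43987). ∠ZJL = 99.9° gives JL at -157.70° from the x-axis; with |JL| = 21.9, L = (-0.79613, -8.7500). ∠JLM = 110.0° gives LM at -87.700° from the x-axis; with |LM| = 19.8, M = (-0.0015167, -28.534). The perpendicularity gives MG at right angles to LM, so MG runs at 2.3000°; with |MG| = 16.6, G = (16.585, -27.868). ∠MGQ = 50.5° gives GQ at 131.80° from the x-axis; with |GQ| = 25.2, Q = (-0.21151, -9.0818). Then |LQ| = |Q − L| = 0.67225.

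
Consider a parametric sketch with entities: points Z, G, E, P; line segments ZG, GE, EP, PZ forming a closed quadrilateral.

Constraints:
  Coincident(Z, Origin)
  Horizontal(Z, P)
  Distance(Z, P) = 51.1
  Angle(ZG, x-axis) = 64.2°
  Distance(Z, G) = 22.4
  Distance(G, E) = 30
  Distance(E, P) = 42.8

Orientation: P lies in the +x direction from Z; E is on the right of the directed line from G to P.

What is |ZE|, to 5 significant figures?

13.633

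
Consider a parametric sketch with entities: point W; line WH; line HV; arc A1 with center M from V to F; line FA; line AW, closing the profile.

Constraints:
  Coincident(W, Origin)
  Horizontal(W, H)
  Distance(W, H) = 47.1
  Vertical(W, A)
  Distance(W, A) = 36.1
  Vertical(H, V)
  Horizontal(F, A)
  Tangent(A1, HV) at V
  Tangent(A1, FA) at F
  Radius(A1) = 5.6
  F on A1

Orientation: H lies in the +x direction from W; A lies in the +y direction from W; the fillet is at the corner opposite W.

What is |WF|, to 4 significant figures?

55.00

The virtual corner opposite W is at (47.10, 36.10). Tangency of A1 to HV means the radius MV is perpendicular to HV and the tangent condition forces MF to be normal to FA, with radius 5.6, so the center M sits 5.6 in from both sides at M = (41.50, 30.50). That places the tangent points at V = (47.10, 30.50) on HV and F = (41.50, 36.10) on FA. Then |WF| = |F − W| = 55.00.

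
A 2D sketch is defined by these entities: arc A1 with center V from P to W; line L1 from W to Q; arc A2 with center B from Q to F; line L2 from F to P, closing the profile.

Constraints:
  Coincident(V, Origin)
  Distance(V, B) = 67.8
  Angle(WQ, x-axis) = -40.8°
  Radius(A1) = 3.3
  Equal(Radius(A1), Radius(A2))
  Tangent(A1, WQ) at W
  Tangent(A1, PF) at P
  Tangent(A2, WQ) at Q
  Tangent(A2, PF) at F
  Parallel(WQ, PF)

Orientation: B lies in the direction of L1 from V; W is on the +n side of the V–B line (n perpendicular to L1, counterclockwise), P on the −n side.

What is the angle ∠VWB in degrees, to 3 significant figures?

87.2°

The slot axis is L1's direction at -40.8°, so u = (cos -40.8°, sin -40.8°) = (0.757, -0.653) and n = (−sin -40.8°, cos -40.8°) = (0.653, 0.757). V is at the origin and B lies 67.8 along u from V, so B = 67.8·u = (51.3, -44.3). Tangency of A1 to both parallel lines with radius 3.3 puts W and P at V ± 3.3·n: W = (2.16, 2.50), P = (-2.16, -2.50). Then cos ∠VWB = WV·WB / (|WV||WB|), giving 87.2°.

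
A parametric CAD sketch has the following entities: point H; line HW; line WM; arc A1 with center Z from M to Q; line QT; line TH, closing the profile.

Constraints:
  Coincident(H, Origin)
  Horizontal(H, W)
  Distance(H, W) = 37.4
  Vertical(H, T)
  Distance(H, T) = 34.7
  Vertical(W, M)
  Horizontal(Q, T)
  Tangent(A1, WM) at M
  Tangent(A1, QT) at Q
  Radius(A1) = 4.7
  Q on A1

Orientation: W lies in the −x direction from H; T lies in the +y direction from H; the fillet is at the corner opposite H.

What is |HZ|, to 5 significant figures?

44.377

HT is vertical with |HT| = 34.7 and T on the +y side, so T = (0.0000, 34.700). The virtual corner opposite H is at (-37.400, 34.700). The tangent condition forces ZM to be normal to WM and A1 meets QT tangentially, so ZQ is at right angles to QT, with radius 4.7, so the center Z sits 4.7 in from both sides at Z = (-32.700, 30.000). Then |HZ| = |Z − H| = 44.377.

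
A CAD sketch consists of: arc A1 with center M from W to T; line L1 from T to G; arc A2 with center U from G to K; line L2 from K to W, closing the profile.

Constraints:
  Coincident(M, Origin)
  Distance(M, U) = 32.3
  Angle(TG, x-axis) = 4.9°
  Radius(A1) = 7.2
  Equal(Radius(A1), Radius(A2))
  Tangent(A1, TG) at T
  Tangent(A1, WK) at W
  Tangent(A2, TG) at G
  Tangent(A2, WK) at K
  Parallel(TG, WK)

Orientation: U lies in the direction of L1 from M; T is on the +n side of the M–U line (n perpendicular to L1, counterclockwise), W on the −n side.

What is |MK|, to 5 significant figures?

33.093

The slot axis is L1's direction at 4.9°, so u = (cos 4.9°, sin 4.9°) = (0.99635, 0.085417) and n = (−sin 4.9°, cos 4.9°) = (-0.085417, 0.99635). M is at the origin and U lies 32.3 along u from M, so U = 32.3·u = (32.182, 2.7590). Tangency of A1 to both parallel lines with radius 7.2 puts T and W at M ± 7.2·n: T = (-0.61500, 7.1737), W = (0.61500, -7.1737). Equal radii place G and K the same way about U: G = U + 7.2·n = (31.567, 9.9327), K = U − 7.2·n = (32.797, -4.4147). Then |MK| = |K − M| = 33.093.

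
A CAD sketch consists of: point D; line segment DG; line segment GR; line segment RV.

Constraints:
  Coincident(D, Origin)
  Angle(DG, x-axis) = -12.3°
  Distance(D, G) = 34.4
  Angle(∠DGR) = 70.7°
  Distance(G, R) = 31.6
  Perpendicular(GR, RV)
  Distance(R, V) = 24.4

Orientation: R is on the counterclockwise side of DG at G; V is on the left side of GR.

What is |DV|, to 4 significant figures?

21.78

D is at the origin; DG runs at -12.3° with length 34.4, so G = 34.4·(cos -12.3°, sin -12.3°) = (33.61, -7.328). ∠DGR = 70.7°, so GR runs at -12.3° + (180° − 70.7°) = 97.00° from the x-axis; with |GR| = 31.6, R = G + 31.6·(cos 97.00°, sin 97.00°) = (29.76, 24.04). The perpendicularity gives RV at right angles to GR; with |RV| = 24.4 on the left of GR, V = R + 24.4·(-0.9925, -0.1219) = (5.541, 21.06). Then |DV| = |V − D| = 21.78.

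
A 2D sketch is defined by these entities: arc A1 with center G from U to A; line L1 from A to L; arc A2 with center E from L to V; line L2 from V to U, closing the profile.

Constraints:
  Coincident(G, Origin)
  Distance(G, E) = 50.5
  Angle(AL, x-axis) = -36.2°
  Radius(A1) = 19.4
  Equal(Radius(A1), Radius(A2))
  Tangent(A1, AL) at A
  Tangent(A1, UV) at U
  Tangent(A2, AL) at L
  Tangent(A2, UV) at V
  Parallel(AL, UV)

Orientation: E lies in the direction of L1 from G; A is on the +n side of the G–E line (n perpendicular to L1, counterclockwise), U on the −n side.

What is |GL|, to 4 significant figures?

54.10

The slot axis is L1's direction at -36.2°, so u = (cos -36.2°, sin -36.2°) = (0.8070, -0.5906) and n = (−sin -36.2°, cos -36.2°) = (0.5906, 0.8070). G is at the origin and E lies 50.5 along u from G, so E = 50.5·u = (40.75, -29.83). Tangency of A1 to both parallel lines with radius 19.4 puts A and U at G ± 19.4·n: A = (11.46, 15.66), U = (-11.46, -15.66). Equal radii place L and V the same way about E: L = E + 19.4·n = (52.21, -14.17), V = E − 19.4·n = (29.29, -45.48). Then |GL| = |L − G| = 54.10.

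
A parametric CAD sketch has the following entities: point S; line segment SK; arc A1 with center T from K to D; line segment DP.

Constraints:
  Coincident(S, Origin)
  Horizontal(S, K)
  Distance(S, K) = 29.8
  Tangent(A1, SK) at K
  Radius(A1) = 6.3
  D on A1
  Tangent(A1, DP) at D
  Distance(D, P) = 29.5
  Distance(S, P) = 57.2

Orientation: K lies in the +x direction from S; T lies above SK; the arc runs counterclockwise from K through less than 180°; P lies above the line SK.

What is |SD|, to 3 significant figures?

35.6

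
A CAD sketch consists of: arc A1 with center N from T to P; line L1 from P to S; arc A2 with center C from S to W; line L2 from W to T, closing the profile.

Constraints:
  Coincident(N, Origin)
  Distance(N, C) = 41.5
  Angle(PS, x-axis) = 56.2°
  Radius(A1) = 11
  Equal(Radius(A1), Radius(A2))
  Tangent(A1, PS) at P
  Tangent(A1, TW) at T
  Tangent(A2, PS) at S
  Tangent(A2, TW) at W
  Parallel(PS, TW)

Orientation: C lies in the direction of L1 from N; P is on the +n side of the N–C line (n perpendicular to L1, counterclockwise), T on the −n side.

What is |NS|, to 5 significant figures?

42.933

The slot axis is L1's direction at 56.2°, so u = (cos 56.2°, sin 56.2°) = (0.55630, 0.83098) and n = (−sin 56.2°, cos 56.2°) = (-0.83098, 0.55630). N is at the origin and C lies 41.5 along u from N, so C = 41.5·u = (23.086, 34.486). Tangency of A1 to both parallel lines with radius 11.0 puts P and T at N ± 11.0·n: P = (-9.1408, 6.1193), T = (9.1408, -6.1193). Equal radii place S and W the same way about C: S = C + 11.0·n = (13.945, 40.605), W = C − 11.0·n = (32.227, 28.367). Then |NS| = |S − N| = 42.933.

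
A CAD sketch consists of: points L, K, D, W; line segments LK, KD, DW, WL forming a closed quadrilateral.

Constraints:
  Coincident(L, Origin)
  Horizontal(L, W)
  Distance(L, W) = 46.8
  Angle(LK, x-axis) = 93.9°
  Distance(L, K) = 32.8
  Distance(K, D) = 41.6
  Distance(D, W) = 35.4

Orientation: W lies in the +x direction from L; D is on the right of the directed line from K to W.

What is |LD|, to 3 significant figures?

13.6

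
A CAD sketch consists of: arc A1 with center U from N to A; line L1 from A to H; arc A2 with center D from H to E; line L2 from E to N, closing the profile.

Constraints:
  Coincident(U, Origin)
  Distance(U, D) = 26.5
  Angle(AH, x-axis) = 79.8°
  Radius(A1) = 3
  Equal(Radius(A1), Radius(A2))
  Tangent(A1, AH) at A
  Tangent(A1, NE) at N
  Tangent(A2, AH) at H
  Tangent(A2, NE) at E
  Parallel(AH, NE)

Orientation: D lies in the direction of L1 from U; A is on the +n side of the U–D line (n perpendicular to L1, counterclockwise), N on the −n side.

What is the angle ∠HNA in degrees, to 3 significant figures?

77.2°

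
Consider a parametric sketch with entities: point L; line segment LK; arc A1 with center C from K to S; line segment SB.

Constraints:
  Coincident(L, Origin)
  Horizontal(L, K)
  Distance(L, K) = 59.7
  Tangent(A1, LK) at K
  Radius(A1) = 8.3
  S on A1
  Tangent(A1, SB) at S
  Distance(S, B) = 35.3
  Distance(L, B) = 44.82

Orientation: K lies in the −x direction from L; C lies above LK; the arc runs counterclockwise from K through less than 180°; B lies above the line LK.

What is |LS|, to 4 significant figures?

53.17

L is at the origin; LK is horizontal with |LK| = 59.7 and K on the −x side, so K = (-59.70, 0.000). A1 meets LK tangentially, so CK is at right angles to LK, so C = K + (0, 8.3) = (-59.70, 8.300). Since CS ⟂ SB (tangency), |CB| = √(8.3² + 35.3²) = 36.26 regardless of where S sits on A1. So B lies on both circle(L, 44.82) and circle(C, 36.26); the above-LK intersection is B = (-31.85, 31.53). S is the foot of the tangent from B: S = (-53.07, 3.313).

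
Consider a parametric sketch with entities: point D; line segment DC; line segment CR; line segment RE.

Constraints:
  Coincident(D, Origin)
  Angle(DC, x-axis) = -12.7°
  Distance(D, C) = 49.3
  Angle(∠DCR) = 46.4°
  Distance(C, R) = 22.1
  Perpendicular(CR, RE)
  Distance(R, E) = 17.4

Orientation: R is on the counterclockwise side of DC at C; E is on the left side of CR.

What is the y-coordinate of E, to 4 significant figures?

-0.8108

D is at the origin; DC runs at -12.7° with length 49.3, so C = 49.3·(cos -12.7°, sin -12.7°) = (48.09, -10.84). ∠DCR = 46.4°, so CR runs at -12.7° + (180° − 46.4°) = 120.9° from the x-axis; with |CR| = 22.1, R = C + 22.1·(cos 120.9°, sin 120.9°) = (36.74, 8.125). The perpendicularity gives RE at right angles to CR; with |RE| = 17.4 on the left of CR, E = R + 17.4·(-0.8581, -0.5135) = (21.81, -0.8108). So E.y = -0.8108.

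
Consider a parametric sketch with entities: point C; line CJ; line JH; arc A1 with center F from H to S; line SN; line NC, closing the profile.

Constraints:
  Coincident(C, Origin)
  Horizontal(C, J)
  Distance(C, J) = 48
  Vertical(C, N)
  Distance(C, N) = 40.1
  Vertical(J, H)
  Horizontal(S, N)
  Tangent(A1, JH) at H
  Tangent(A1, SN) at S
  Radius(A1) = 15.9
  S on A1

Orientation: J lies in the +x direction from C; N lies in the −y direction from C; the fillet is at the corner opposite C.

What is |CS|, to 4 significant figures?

51.37

C is at the origin; CJ is horizontal with |CJ| = 48.0 and J on the +x side, so J = (48.00, 0.000). CN is vertical with |CN| = 40.1 and N on the −y side, so N = (0.000, -40.10). The virtual corner opposite C is at (48.00, -40.10). Since A1 is tangent to JH there, FH ⟂ JH and tangency of A1 to SN means the radius FS is perpendicular to SN, with radius 15.9, so the center F sits 15.9 in from both sides at F = (32.10, -24.20). That places the tangent points at H = (48.00, -24.20) on JH and S = (32.10, -40.10) on SN. Then |CS| = |S − C| = 51.37.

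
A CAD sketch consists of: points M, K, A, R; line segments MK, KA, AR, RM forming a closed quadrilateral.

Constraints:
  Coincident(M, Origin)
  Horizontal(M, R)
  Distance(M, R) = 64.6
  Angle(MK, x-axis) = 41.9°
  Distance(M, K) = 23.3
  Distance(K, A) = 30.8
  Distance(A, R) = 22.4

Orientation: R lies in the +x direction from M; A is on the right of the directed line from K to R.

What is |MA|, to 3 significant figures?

42.4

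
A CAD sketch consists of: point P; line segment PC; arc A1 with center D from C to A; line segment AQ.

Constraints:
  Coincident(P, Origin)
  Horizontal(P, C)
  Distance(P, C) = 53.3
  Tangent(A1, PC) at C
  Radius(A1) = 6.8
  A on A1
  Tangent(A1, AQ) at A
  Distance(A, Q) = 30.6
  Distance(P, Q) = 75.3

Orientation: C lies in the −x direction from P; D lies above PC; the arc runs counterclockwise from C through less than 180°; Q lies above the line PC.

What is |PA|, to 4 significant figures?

49.14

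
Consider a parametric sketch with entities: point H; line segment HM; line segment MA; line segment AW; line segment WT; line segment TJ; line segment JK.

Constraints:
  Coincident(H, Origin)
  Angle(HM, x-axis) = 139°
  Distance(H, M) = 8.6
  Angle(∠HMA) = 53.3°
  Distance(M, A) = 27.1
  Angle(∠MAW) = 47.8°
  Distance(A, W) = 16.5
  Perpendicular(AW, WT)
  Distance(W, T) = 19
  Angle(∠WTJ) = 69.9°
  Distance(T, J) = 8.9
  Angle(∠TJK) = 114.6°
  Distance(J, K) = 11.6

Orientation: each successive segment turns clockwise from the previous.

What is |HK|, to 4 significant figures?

14.57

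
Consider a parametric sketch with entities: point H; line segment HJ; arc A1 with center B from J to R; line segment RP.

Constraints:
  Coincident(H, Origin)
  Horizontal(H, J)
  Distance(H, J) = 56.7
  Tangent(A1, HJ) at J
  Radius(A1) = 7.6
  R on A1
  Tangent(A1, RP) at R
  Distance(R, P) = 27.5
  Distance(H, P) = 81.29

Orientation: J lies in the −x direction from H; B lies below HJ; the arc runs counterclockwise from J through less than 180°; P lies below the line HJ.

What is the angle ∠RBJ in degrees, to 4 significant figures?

62.51°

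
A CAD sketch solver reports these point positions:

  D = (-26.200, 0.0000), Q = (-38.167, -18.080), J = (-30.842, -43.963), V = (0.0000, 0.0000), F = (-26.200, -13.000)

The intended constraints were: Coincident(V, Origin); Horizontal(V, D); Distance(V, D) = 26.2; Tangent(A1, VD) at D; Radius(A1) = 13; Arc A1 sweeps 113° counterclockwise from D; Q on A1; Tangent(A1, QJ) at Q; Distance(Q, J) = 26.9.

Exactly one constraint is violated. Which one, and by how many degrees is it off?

Tangent(A1, QJ) at Q — off by 7.20°.

V = (0.00, 0.00) ✓; V.y = 0.00, D.y = 0.00 ✓; |VD| = 26.20 ✓; ∠(FD, DV) = 90.00° ✓; |FD| = 13.00 ✓; bearing(F→Q) − bearing(F→D) = 113.0° ✓; |FQ| = 13.00 ✓; ∠(FQ, QJ) = 97.20° ✗; |QJ| = 26.90 ✓.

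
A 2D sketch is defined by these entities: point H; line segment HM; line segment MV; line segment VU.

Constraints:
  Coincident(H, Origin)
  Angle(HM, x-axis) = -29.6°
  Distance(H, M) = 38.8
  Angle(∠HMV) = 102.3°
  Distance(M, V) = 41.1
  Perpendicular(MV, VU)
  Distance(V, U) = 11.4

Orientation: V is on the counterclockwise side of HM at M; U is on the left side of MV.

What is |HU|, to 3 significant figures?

56.0

H is at the origin; HM runs at -29.6° with length 38.8, so M = 38.8·(cos -29.6°, sin -29.6°) = (33.7, -19.2). ∠HMV = 102.3°, so MV runs at -29.6° + (180° − 102.3°) = 48.1° from the x-axis; with |MV| = 41.1, V = M + 41.1·(cos 48.1°, sin 48.1°) = (61.2, 11.4). MV ⟂ VU; with |VU| = 11.4 on the left of MV, U = V + 11.4·(-0.744, 0.668) = (52.7, 19.0). Then |HU| = |U − H| = 56.0.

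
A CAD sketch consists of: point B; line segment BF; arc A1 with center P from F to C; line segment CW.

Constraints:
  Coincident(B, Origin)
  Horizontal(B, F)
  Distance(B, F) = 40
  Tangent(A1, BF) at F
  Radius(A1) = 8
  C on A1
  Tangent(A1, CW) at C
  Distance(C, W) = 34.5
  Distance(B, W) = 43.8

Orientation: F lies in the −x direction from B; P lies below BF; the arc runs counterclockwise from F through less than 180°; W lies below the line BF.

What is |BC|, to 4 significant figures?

47.68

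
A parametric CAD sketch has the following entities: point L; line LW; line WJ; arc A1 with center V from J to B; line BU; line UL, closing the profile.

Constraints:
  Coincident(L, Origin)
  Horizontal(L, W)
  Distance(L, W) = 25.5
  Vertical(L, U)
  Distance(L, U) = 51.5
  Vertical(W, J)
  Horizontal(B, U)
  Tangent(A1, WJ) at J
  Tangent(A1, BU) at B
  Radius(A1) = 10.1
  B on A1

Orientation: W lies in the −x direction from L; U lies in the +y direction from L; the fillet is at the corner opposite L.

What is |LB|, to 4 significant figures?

53.75

L is at the origin; L and W share the same y with |LW| = 25.5 and W on the −x side, so W = (-25.50, 0.000). LU is vertical with |LU| = 51.5 and U on the +y side, so U = (0.000, 51.50). The virtual corner opposite L is at (-25.50, 51.50). The tangent condition forces VJ to be normal to WJ and since A1 is tangent to BU there, VB ⟂ BU, with radius 10.1, so the center V sits 10.1 in from both sides at V = (-15.40, 41.40). That places the tangent points at J = (-25.50, 41.40) on WJ and B = (-15.40, 51.50) on BU. Then |LB| = |B − L| = 53.75.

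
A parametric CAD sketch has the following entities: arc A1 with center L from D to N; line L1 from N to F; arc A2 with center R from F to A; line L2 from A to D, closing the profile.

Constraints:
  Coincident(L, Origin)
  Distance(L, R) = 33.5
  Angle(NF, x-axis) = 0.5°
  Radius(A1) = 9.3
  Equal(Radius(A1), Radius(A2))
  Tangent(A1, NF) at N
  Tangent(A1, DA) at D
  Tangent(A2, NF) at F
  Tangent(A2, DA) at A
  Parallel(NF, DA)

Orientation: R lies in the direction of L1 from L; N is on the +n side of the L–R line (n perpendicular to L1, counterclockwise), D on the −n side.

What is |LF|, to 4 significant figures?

34.77

The slot axis is L1's direction at 0.5°, so u = (cos 0.5°, sin 0.5°) = (1.000, 0.008727) and n = (−sin 0.5°, cos 0.5°) = (-0.008727, 1.000). L is at the origin and R lies 33.5 along u from L, so R = 33.5·u = (33.50, 0.2923). Tangency of A1 to both parallel lines with radius 9.3 puts N and D at L ± 9.3·n: N = (-0.08116, 9.300), D = (0.08116, -9.300). Equal radii place F and A the same way about R: F = R + 9.3·n = (33.42, 9.592), A = R − 9.3·n = (33.58, -9.007). Then |LF| = |F − L| = 34.77.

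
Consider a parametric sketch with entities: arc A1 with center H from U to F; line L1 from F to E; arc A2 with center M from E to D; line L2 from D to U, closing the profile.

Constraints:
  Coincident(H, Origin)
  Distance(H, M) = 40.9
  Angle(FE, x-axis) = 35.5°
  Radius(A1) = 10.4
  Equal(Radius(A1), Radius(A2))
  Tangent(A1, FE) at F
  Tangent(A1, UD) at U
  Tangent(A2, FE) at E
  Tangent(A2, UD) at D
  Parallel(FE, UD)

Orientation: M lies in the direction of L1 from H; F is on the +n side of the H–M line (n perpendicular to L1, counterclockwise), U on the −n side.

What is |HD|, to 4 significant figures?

42.20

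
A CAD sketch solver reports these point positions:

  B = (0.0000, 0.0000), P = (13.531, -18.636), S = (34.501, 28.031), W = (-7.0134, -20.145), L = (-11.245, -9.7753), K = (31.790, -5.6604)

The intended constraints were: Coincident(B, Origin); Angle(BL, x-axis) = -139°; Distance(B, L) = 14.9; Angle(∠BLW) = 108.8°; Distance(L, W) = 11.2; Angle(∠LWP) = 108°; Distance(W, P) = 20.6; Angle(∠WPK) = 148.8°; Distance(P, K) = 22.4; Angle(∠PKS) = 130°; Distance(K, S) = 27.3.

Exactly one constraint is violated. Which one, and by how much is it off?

Distance(K, S) = 27.3 — off by 6.50.

B = (0.00, 0.00) ✓; BL at -139.0° ✓; |BL| = 14.90 ✓; ∠BLW = 108.8° ✓; |LW| = 11.20 ✓; ∠LWP = 108.0° ✓; |WP| = 20.60 ✓; ∠WPK = 148.8° ✓; |PK| = 22.40 ✓; ∠PKS = 130.0° ✓; |KS| = 33.80 ✗.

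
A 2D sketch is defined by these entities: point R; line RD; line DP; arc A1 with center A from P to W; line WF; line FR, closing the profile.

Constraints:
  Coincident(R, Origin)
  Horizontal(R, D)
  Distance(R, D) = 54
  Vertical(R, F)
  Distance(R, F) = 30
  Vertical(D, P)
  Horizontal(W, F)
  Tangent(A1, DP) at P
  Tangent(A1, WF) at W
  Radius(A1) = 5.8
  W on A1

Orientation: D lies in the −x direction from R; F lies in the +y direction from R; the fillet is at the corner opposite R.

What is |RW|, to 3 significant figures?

56.8

R is at the origin; RD is horizontal with |RD| = 54.0 and D on the −x side, so D = (-54.0, 0.00). R and F share the same x with |RF| = 30.0 and F on the +y side, so F = (0.00, 30.0). The virtual corner opposite R is at (-54.0, 30.0). Tangency of A1 to DP means the radius AP is perpendicular to DP and the tangent condition forces AW to be normal to WF, with radius 5.8, so the center A sits 5.8 in from both sides at A = (-48.2, 24.2). That places the tangent points at P = (-54.0, 24.2) on DP and W = (-48.2, 30.0) on WF. Then |RW| = |W − R| = 56.8.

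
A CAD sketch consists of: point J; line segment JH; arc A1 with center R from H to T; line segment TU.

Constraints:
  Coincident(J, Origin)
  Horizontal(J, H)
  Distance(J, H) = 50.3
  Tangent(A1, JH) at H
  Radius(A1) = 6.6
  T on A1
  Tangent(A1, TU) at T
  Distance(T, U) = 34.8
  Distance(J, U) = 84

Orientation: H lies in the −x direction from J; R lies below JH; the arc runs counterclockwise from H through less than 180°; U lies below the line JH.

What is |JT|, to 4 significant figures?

54.94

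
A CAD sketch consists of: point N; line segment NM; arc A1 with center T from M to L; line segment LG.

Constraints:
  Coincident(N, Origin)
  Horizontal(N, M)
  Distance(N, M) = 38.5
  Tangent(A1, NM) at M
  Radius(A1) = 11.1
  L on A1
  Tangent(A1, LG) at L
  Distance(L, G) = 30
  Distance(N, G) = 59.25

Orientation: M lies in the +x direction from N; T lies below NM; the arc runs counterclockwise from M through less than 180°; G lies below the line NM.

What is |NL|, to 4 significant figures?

32.43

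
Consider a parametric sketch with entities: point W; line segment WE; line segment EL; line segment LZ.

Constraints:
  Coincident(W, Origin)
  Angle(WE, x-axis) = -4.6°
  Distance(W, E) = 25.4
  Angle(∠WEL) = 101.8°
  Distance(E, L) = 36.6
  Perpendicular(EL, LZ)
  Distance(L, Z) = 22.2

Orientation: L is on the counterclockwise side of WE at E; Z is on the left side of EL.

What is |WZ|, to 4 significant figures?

41.88

W is at the origin; WE runs at -4.6° with length 25.4, so E = 25.4·(cos -4.6°, sin -4.6°) = (25.32, -2.037). ∠WEL = 101.8°, so EL runs at -4.6° + (180° − 101.8°) = 73.60° from the x-axis; with |EL| = 36.6, L = E + 36.6·(cos 73.60°, sin 73.60°) = (35.65, 33.07). EL ⟂ LZ; with |LZ| = 22.2 on the left of EL, Z = L + 22.2·(-0.9593, 0.2823) = (14.36, 39.34). Then |WZ| = |Z − W| = 41.88.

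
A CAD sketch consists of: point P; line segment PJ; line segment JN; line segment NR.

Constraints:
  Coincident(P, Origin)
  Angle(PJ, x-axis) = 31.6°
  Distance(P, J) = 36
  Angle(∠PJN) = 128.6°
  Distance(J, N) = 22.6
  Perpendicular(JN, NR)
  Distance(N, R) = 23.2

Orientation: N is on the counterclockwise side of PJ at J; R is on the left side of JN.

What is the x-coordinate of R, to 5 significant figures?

10.389

∠PJN = 128.6°, so JN runs at 31.6° + (180° − 128.6°) = 83.000° from the x-axis; with |JN| = 22.6, N = J + 22.6·(cos 83.000°, sin 83.000°) = (33.416, 41.295). JN is perpendicular to NR; with |NR| = 23.2 on the left of JN, R = N + 23.2·(-0.99255, 0.12187) = (10.389, 44.122). So R.x = 10.389.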